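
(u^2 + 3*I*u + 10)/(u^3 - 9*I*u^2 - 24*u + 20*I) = (u + 5*I)/(u^2 - 7*I*u - 10)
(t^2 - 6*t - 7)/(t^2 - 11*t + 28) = (t + 1)/(t - 4)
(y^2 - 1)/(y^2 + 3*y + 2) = (y - 1)/(y + 2)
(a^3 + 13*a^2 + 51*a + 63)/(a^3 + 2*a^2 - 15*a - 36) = (a + 7)/(a - 4)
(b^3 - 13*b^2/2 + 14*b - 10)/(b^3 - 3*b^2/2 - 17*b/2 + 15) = (b - 2)/(b + 3)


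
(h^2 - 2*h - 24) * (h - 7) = h^3 - 9*h^2 - 10*h + 168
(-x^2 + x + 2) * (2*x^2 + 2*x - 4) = -2*x^4 + 10*x^2 - 8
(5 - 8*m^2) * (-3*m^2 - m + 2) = 24*m^4 + 8*m^3 - 31*m^2 - 5*m + 10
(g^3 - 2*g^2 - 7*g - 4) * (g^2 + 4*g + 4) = g^5 + 2*g^4 - 11*g^3 - 40*g^2 - 44*g - 16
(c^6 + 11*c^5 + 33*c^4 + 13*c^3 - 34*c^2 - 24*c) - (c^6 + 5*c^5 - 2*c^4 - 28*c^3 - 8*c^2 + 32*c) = 6*c^5 + 35*c^4 + 41*c^3 - 26*c^2 - 56*c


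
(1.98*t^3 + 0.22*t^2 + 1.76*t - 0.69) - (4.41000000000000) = 1.98*t^3 + 0.22*t^2 + 1.76*t - 5.1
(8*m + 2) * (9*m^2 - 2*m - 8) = 72*m^3 + 2*m^2 - 68*m - 16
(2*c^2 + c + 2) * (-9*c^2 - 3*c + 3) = -18*c^4 - 15*c^3 - 15*c^2 - 3*c + 6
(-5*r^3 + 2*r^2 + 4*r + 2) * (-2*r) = 10*r^4 - 4*r^3 - 8*r^2 - 4*r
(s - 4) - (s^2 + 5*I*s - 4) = -s^2 + s - 5*I*s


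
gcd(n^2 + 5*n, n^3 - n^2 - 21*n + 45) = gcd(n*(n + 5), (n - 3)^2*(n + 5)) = n + 5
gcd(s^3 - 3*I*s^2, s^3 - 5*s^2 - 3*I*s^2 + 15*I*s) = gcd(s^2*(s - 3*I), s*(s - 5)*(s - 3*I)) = s^2 - 3*I*s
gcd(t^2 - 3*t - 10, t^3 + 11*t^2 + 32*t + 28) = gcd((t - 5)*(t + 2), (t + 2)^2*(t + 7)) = t + 2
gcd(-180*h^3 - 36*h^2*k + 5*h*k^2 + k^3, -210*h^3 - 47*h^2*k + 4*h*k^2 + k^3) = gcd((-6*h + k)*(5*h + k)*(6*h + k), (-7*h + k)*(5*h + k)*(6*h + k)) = 30*h^2 + 11*h*k + k^2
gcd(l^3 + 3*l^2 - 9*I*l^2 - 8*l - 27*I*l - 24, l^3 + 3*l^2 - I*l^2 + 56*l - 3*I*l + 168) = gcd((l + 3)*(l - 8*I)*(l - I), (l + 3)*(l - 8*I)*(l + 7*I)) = l^2 + l*(3 - 8*I) - 24*I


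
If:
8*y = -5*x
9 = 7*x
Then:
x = 9/7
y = -45/56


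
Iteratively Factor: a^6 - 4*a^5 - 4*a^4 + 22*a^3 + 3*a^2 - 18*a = (a - 3)*(a^5 - a^4 - 7*a^3 + a^2 + 6*a) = (a - 3)^2*(a^4 + 2*a^3 - a^2 - 2*a) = (a - 3)^2*(a + 1)*(a^3 + a^2 - 2*a) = (a - 3)^2*(a - 1)*(a + 1)*(a^2 + 2*a) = (a - 3)^2*(a - 1)*(a + 1)*(a + 2)*(a)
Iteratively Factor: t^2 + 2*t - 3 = (t + 3)*(t - 1)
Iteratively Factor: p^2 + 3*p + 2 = (p + 1)*(p + 2)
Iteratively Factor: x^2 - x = (x - 1)*(x)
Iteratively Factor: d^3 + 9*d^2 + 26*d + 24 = (d + 3)*(d^2 + 6*d + 8) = (d + 2)*(d + 3)*(d + 4)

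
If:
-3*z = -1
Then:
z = 1/3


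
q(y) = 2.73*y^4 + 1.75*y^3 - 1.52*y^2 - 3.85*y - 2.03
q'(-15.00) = -35632.00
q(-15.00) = 132013.72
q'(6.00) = 2525.63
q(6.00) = 3836.23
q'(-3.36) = -348.59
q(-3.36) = 275.32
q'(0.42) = -3.39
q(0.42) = -3.70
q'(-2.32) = -104.90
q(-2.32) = 55.96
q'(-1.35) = -17.05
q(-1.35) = 5.16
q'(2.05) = 106.06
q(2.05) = 46.98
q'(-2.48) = -130.58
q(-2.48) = 74.75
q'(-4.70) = -1007.34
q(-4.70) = 1132.95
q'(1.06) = 11.83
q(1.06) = -2.29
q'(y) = 10.92*y^3 + 5.25*y^2 - 3.04*y - 3.85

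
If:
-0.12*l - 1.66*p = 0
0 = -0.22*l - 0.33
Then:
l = -1.50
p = 0.11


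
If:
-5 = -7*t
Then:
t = 5/7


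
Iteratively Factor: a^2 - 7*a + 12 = (a - 4)*(a - 3)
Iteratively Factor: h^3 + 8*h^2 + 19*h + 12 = (h + 1)*(h^2 + 7*h + 12) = (h + 1)*(h + 3)*(h + 4)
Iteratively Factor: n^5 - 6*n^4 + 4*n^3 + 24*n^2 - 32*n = (n - 2)*(n^4 - 4*n^3 - 4*n^2 + 16*n) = (n - 2)*(n + 2)*(n^3 - 6*n^2 + 8*n) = (n - 4)*(n - 2)*(n + 2)*(n^2 - 2*n) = n*(n - 4)*(n - 2)*(n + 2)*(n - 2)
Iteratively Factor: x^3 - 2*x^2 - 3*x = (x + 1)*(x^2 - 3*x) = (x - 3)*(x + 1)*(x)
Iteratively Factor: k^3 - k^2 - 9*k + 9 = (k - 3)*(k^2 + 2*k - 3) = (k - 3)*(k + 3)*(k - 1)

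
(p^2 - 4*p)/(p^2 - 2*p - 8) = p/(p + 2)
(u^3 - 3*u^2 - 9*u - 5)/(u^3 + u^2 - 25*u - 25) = (u + 1)/(u + 5)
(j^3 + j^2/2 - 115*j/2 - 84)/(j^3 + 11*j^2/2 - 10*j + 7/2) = (2*j^2 - 13*j - 24)/(2*j^2 - 3*j + 1)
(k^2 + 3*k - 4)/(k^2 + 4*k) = (k - 1)/k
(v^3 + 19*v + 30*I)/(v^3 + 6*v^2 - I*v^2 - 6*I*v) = (v^3 + 19*v + 30*I)/(v*(v^2 + v*(6 - I) - 6*I))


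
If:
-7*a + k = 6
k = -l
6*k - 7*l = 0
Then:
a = -6/7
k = 0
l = 0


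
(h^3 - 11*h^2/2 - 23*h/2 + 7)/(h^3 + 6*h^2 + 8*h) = (2*h^2 - 15*h + 7)/(2*h*(h + 4))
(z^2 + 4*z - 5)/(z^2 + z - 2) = (z + 5)/(z + 2)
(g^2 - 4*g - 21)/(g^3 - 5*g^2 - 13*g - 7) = (g + 3)/(g^2 + 2*g + 1)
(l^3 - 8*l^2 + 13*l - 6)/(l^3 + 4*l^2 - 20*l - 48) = (l^3 - 8*l^2 + 13*l - 6)/(l^3 + 4*l^2 - 20*l - 48)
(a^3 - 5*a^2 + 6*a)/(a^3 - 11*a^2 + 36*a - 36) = a/(a - 6)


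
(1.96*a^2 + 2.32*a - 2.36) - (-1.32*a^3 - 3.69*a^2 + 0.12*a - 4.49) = 1.32*a^3 + 5.65*a^2 + 2.2*a + 2.13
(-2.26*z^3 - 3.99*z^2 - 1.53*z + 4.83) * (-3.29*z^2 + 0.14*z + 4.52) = 7.4354*z^5 + 12.8107*z^4 - 5.7401*z^3 - 34.1397*z^2 - 6.2394*z + 21.8316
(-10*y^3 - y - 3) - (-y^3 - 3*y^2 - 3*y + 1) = -9*y^3 + 3*y^2 + 2*y - 4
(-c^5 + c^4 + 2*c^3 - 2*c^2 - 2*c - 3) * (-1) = c^5 - c^4 - 2*c^3 + 2*c^2 + 2*c + 3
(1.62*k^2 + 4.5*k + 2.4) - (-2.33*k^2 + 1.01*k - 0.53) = 3.95*k^2 + 3.49*k + 2.93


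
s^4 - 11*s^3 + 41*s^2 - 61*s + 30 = (s - 5)*(s - 3)*(s - 2)*(s - 1)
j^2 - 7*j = j*(j - 7)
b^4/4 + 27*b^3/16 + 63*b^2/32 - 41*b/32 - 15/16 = (b/4 + 1/2)*(b - 3/4)*(b + 1/2)*(b + 5)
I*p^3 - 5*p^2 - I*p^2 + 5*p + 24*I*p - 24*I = (p - 3*I)*(p + 8*I)*(I*p - I)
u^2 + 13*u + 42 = (u + 6)*(u + 7)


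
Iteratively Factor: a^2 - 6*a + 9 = (a - 3)*(a - 3)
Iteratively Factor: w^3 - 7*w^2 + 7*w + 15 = (w - 3)*(w^2 - 4*w - 5) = (w - 5)*(w - 3)*(w + 1)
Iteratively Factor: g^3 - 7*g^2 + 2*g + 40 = (g - 5)*(g^2 - 2*g - 8) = (g - 5)*(g + 2)*(g - 4)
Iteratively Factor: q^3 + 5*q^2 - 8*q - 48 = (q + 4)*(q^2 + q - 12) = (q + 4)^2*(q - 3)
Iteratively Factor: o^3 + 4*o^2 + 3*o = (o)*(o^2 + 4*o + 3) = o*(o + 3)*(o + 1)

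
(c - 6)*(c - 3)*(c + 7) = c^3 - 2*c^2 - 45*c + 126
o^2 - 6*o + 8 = (o - 4)*(o - 2)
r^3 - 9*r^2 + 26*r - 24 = (r - 4)*(r - 3)*(r - 2)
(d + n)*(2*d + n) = 2*d^2 + 3*d*n + n^2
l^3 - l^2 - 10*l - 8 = (l - 4)*(l + 1)*(l + 2)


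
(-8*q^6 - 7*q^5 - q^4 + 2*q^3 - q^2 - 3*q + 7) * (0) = 0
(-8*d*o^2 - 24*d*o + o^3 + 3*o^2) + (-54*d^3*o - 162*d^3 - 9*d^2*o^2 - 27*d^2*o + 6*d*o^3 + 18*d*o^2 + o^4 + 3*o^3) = -54*d^3*o - 162*d^3 - 9*d^2*o^2 - 27*d^2*o + 6*d*o^3 + 10*d*o^2 - 24*d*o + o^4 + 4*o^3 + 3*o^2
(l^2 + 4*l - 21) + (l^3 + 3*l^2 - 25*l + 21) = l^3 + 4*l^2 - 21*l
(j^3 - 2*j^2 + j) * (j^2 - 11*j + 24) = j^5 - 13*j^4 + 47*j^3 - 59*j^2 + 24*j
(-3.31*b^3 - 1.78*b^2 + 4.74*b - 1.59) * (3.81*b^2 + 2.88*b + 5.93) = -12.6111*b^5 - 16.3146*b^4 - 6.6953*b^3 - 2.9621*b^2 + 23.529*b - 9.4287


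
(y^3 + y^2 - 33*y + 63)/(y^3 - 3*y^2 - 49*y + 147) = (y - 3)/(y - 7)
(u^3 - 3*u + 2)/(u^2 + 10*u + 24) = (u^3 - 3*u + 2)/(u^2 + 10*u + 24)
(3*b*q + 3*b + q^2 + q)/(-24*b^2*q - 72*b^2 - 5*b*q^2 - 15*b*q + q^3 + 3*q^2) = (q + 1)/(-8*b*q - 24*b + q^2 + 3*q)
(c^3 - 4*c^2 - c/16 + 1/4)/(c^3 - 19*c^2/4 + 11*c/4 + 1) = (c - 1/4)/(c - 1)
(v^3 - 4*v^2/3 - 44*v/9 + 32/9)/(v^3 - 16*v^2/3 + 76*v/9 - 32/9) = (v + 2)/(v - 2)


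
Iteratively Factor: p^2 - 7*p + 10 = (p - 2)*(p - 5)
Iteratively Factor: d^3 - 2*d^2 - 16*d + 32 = (d - 2)*(d^2 - 16) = (d - 4)*(d - 2)*(d + 4)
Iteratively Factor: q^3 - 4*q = (q + 2)*(q^2 - 2*q) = (q - 2)*(q + 2)*(q)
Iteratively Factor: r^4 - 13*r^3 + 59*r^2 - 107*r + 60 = (r - 1)*(r^3 - 12*r^2 + 47*r - 60) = (r - 5)*(r - 1)*(r^2 - 7*r + 12) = (r - 5)*(r - 3)*(r - 1)*(r - 4)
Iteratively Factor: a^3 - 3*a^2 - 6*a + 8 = (a + 2)*(a^2 - 5*a + 4) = (a - 4)*(a + 2)*(a - 1)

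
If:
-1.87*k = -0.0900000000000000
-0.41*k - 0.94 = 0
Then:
No Solution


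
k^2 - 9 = (k - 3)*(k + 3)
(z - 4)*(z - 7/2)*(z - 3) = z^3 - 21*z^2/2 + 73*z/2 - 42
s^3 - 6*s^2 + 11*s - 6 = (s - 3)*(s - 2)*(s - 1)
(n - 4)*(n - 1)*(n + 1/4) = n^3 - 19*n^2/4 + 11*n/4 + 1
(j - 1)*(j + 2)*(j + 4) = j^3 + 5*j^2 + 2*j - 8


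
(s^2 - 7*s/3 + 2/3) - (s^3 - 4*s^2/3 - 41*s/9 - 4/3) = -s^3 + 7*s^2/3 + 20*s/9 + 2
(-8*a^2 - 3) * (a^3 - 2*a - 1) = -8*a^5 + 13*a^3 + 8*a^2 + 6*a + 3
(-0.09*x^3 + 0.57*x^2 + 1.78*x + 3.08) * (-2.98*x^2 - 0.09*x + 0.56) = 0.2682*x^5 - 1.6905*x^4 - 5.4061*x^3 - 9.0194*x^2 + 0.7196*x + 1.7248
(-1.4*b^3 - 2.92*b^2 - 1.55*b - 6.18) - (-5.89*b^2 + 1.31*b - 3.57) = -1.4*b^3 + 2.97*b^2 - 2.86*b - 2.61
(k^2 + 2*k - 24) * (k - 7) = k^3 - 5*k^2 - 38*k + 168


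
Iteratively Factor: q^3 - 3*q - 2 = (q + 1)*(q^2 - q - 2) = (q + 1)^2*(q - 2)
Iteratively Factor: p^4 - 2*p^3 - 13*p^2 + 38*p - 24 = (p - 1)*(p^3 - p^2 - 14*p + 24) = (p - 1)*(p + 4)*(p^2 - 5*p + 6) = (p - 3)*(p - 1)*(p + 4)*(p - 2)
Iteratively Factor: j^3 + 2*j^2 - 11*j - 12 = (j - 3)*(j^2 + 5*j + 4) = (j - 3)*(j + 4)*(j + 1)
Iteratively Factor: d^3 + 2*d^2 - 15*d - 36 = (d - 4)*(d^2 + 6*d + 9) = (d - 4)*(d + 3)*(d + 3)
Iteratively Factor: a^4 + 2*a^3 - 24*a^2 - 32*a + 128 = (a + 4)*(a^3 - 2*a^2 - 16*a + 32) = (a + 4)^2*(a^2 - 6*a + 8) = (a - 4)*(a + 4)^2*(a - 2)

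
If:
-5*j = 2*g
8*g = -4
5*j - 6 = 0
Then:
No Solution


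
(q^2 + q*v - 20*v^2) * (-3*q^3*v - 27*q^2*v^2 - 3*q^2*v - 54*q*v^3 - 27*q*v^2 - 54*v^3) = -3*q^5*v - 30*q^4*v^2 - 3*q^4*v - 21*q^3*v^3 - 30*q^3*v^2 + 486*q^2*v^4 - 21*q^2*v^3 + 1080*q*v^5 + 486*q*v^4 + 1080*v^5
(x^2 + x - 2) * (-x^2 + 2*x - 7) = -x^4 + x^3 - 3*x^2 - 11*x + 14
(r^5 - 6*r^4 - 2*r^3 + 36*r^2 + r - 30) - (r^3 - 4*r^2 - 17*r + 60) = r^5 - 6*r^4 - 3*r^3 + 40*r^2 + 18*r - 90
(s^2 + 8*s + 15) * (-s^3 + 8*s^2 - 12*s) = -s^5 + 37*s^3 + 24*s^2 - 180*s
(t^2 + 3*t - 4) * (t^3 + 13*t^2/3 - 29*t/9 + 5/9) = t^5 + 22*t^4/3 + 52*t^3/9 - 238*t^2/9 + 131*t/9 - 20/9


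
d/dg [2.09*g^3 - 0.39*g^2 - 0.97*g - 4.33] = 6.27*g^2 - 0.78*g - 0.97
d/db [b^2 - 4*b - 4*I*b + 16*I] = 2*b - 4 - 4*I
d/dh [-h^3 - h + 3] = -3*h^2 - 1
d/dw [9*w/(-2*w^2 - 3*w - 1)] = 9*(2*w^2 - 1)/(4*w^4 + 12*w^3 + 13*w^2 + 6*w + 1)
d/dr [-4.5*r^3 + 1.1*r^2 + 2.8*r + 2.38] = -13.5*r^2 + 2.2*r + 2.8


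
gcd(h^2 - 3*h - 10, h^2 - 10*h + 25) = h - 5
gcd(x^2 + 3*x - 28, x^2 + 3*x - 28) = x^2 + 3*x - 28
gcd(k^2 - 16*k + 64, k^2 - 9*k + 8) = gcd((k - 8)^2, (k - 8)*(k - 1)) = k - 8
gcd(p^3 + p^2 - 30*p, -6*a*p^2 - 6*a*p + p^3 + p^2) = p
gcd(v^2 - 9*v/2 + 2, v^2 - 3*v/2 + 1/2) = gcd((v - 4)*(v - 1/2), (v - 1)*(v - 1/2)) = v - 1/2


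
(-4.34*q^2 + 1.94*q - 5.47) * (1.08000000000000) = -4.6872*q^2 + 2.0952*q - 5.9076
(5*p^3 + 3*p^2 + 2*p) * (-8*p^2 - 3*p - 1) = -40*p^5 - 39*p^4 - 30*p^3 - 9*p^2 - 2*p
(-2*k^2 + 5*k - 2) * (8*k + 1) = -16*k^3 + 38*k^2 - 11*k - 2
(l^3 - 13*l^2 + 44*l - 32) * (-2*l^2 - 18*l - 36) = -2*l^5 + 8*l^4 + 110*l^3 - 260*l^2 - 1008*l + 1152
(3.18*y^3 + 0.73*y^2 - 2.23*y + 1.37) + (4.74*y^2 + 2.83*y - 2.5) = 3.18*y^3 + 5.47*y^2 + 0.6*y - 1.13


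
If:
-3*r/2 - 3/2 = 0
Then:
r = -1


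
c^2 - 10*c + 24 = (c - 6)*(c - 4)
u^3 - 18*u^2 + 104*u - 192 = (u - 8)*(u - 6)*(u - 4)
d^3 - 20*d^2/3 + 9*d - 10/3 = (d - 5)*(d - 1)*(d - 2/3)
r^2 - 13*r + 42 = (r - 7)*(r - 6)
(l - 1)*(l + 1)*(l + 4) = l^3 + 4*l^2 - l - 4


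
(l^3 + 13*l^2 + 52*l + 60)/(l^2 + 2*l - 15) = (l^2 + 8*l + 12)/(l - 3)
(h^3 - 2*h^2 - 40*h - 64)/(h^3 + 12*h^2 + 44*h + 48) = (h - 8)/(h + 6)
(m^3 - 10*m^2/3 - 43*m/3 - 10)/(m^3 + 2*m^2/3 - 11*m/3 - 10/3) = (m - 6)/(m - 2)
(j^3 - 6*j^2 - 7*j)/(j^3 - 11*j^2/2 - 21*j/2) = 2*(j + 1)/(2*j + 3)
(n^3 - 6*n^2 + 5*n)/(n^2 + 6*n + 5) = n*(n^2 - 6*n + 5)/(n^2 + 6*n + 5)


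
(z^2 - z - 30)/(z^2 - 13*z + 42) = (z + 5)/(z - 7)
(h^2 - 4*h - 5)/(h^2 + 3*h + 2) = (h - 5)/(h + 2)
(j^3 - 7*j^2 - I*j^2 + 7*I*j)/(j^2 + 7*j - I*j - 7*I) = j*(j - 7)/(j + 7)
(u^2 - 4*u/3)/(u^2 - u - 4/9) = 3*u/(3*u + 1)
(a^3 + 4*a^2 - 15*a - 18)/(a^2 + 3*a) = (a^3 + 4*a^2 - 15*a - 18)/(a*(a + 3))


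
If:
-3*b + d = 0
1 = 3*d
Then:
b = 1/9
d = 1/3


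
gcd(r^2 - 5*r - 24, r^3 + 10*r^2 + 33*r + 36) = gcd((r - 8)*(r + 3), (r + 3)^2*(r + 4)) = r + 3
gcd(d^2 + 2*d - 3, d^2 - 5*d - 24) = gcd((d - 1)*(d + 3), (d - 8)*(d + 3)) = d + 3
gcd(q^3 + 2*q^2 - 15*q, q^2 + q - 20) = q + 5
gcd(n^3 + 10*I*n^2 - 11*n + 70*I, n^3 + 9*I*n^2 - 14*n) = n + 7*I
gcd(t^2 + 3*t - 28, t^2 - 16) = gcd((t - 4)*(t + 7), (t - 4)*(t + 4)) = t - 4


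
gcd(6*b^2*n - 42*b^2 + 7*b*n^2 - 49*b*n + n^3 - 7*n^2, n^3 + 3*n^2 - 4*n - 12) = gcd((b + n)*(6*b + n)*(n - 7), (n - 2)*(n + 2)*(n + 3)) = 1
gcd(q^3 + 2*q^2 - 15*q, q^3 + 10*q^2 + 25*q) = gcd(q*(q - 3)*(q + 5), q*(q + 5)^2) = q^2 + 5*q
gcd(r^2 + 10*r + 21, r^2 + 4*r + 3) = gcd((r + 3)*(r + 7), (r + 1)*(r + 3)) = r + 3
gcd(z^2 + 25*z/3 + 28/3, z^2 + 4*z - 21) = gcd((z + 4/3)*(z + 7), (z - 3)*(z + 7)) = z + 7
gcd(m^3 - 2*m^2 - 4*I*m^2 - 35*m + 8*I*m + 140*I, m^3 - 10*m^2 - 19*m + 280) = m^2 - 2*m - 35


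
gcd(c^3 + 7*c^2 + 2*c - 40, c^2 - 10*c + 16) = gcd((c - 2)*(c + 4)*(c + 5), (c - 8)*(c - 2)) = c - 2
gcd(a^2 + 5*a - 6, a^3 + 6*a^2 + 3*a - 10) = a - 1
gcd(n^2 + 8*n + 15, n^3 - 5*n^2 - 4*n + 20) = 1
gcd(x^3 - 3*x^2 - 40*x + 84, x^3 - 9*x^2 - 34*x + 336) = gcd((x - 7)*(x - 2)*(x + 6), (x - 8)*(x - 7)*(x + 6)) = x^2 - x - 42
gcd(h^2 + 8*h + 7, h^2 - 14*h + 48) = 1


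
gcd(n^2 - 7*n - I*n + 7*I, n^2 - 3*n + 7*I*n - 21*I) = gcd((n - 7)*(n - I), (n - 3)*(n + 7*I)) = 1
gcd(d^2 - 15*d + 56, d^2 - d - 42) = d - 7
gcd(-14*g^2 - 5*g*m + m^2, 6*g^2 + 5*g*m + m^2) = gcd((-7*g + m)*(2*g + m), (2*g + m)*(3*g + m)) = 2*g + m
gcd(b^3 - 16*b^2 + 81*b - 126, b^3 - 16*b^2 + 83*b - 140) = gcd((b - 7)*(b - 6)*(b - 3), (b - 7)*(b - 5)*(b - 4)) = b - 7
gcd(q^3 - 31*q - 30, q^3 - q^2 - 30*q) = q^2 - q - 30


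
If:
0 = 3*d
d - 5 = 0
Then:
No Solution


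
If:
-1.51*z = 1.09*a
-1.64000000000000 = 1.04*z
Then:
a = 2.18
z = -1.58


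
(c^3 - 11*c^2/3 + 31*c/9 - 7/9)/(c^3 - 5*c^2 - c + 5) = (9*c^2 - 24*c + 7)/(9*(c^2 - 4*c - 5))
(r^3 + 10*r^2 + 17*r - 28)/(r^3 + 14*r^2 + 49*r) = (r^2 + 3*r - 4)/(r*(r + 7))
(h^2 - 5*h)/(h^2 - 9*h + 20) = h/(h - 4)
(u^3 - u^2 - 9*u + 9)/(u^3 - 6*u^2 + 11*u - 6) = (u + 3)/(u - 2)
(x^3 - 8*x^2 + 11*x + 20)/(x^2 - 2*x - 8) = (x^2 - 4*x - 5)/(x + 2)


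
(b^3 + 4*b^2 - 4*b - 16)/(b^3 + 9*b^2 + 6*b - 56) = (b + 2)/(b + 7)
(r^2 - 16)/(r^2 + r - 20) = (r + 4)/(r + 5)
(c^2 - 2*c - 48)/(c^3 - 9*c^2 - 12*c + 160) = (c + 6)/(c^2 - c - 20)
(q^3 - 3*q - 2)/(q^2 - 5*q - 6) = (q^2 - q - 2)/(q - 6)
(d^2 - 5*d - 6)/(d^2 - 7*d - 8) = (d - 6)/(d - 8)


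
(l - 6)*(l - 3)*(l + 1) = l^3 - 8*l^2 + 9*l + 18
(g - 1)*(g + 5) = g^2 + 4*g - 5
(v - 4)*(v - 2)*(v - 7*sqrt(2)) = v^3 - 7*sqrt(2)*v^2 - 6*v^2 + 8*v + 42*sqrt(2)*v - 56*sqrt(2)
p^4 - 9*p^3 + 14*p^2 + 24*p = p*(p - 6)*(p - 4)*(p + 1)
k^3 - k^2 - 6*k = k*(k - 3)*(k + 2)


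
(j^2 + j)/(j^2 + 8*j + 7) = j/(j + 7)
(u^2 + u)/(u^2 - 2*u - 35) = u*(u + 1)/(u^2 - 2*u - 35)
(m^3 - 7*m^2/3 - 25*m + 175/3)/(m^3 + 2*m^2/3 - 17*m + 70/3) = (m - 5)/(m - 2)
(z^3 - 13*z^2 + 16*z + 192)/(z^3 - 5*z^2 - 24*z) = (z - 8)/z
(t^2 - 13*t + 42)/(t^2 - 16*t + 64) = (t^2 - 13*t + 42)/(t^2 - 16*t + 64)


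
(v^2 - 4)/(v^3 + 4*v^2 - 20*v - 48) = (v - 2)/(v^2 + 2*v - 24)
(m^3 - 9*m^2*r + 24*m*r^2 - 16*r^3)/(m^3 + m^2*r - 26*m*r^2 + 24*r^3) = (m - 4*r)/(m + 6*r)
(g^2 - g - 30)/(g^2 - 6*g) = (g + 5)/g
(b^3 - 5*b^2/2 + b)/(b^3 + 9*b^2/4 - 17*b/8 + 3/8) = 4*b*(b - 2)/(4*b^2 + 11*b - 3)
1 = 1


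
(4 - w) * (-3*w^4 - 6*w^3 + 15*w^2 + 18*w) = 3*w^5 - 6*w^4 - 39*w^3 + 42*w^2 + 72*w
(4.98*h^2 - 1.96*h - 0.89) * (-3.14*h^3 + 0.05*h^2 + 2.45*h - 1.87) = -15.6372*h^5 + 6.4034*h^4 + 14.8976*h^3 - 14.1591*h^2 + 1.4847*h + 1.6643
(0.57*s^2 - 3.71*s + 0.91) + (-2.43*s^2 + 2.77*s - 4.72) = -1.86*s^2 - 0.94*s - 3.81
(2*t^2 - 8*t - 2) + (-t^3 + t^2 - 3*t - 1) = -t^3 + 3*t^2 - 11*t - 3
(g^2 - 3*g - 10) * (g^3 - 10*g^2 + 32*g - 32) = g^5 - 13*g^4 + 52*g^3 - 28*g^2 - 224*g + 320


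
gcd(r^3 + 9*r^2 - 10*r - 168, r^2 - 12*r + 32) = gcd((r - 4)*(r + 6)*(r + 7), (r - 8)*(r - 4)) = r - 4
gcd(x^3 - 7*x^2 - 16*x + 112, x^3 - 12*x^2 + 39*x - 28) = x^2 - 11*x + 28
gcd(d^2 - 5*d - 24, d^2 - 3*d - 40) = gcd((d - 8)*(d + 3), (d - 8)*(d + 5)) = d - 8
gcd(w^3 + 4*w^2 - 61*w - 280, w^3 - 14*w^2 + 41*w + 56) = w - 8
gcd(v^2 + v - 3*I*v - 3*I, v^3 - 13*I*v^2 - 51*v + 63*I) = v - 3*I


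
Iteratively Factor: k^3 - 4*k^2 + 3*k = (k - 3)*(k^2 - k) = (k - 3)*(k - 1)*(k)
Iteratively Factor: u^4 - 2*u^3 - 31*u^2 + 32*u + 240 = (u - 5)*(u^3 + 3*u^2 - 16*u - 48) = (u - 5)*(u + 3)*(u^2 - 16) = (u - 5)*(u - 4)*(u + 3)*(u + 4)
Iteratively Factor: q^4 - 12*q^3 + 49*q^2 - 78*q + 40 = (q - 1)*(q^3 - 11*q^2 + 38*q - 40) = (q - 5)*(q - 1)*(q^2 - 6*q + 8) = (q - 5)*(q - 2)*(q - 1)*(q - 4)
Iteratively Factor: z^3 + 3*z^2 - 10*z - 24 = (z + 2)*(z^2 + z - 12) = (z + 2)*(z + 4)*(z - 3)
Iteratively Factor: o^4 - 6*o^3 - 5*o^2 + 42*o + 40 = (o - 5)*(o^3 - o^2 - 10*o - 8) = (o - 5)*(o + 2)*(o^2 - 3*o - 4) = (o - 5)*(o + 1)*(o + 2)*(o - 4)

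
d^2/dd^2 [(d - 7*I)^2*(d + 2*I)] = 6*d - 24*I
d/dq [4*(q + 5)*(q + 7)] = 8*q + 48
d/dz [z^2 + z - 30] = 2*z + 1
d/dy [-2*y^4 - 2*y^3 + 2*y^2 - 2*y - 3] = -8*y^3 - 6*y^2 + 4*y - 2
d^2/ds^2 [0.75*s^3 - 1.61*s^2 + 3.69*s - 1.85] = 4.5*s - 3.22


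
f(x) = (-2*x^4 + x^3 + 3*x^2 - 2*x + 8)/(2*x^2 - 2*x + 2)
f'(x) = (2 - 4*x)*(-2*x^4 + x^3 + 3*x^2 - 2*x + 8)/(2*x^2 - 2*x + 2)^2 + (-8*x^3 + 3*x^2 + 6*x - 2)/(2*x^2 - 2*x + 2) = (-2*x^5 + 7*x^4/2 - 5*x^3 + x^2 - 5*x + 3)/(x^4 - 2*x^3 + 3*x^2 - 2*x + 1)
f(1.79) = -0.16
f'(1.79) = -5.53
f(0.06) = 4.18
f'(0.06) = 3.04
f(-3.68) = -9.90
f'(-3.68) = 6.85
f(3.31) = -9.81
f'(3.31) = -7.47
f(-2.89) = -5.10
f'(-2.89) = 5.30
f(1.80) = -0.21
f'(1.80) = -5.54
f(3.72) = -13.02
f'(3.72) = -8.20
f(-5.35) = -24.12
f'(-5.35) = 10.19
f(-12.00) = -136.10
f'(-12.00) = 23.49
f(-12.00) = -136.10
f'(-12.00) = 23.49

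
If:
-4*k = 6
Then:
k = -3/2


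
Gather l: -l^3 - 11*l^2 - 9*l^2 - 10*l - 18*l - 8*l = -l^3 - 20*l^2 - 36*l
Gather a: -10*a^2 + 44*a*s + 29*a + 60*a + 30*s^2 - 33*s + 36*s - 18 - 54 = -10*a^2 + a*(44*s + 89) + 30*s^2 + 3*s - 72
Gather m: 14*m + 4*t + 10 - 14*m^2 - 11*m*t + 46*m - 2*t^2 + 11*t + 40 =-14*m^2 + m*(60 - 11*t) - 2*t^2 + 15*t + 50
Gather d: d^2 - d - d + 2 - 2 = d^2 - 2*d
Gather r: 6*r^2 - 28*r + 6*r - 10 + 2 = 6*r^2 - 22*r - 8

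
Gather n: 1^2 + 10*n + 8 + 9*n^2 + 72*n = 9*n^2 + 82*n + 9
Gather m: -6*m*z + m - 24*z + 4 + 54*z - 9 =m*(1 - 6*z) + 30*z - 5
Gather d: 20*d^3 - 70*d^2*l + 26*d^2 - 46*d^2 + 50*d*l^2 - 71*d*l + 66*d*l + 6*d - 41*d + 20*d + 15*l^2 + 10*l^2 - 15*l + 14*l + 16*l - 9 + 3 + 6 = 20*d^3 + d^2*(-70*l - 20) + d*(50*l^2 - 5*l - 15) + 25*l^2 + 15*l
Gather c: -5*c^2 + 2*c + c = -5*c^2 + 3*c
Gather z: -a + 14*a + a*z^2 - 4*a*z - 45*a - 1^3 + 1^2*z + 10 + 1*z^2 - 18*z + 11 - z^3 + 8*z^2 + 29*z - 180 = -32*a - z^3 + z^2*(a + 9) + z*(12 - 4*a) - 160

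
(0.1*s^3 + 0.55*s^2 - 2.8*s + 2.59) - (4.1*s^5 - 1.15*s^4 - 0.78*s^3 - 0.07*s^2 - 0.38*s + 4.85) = -4.1*s^5 + 1.15*s^4 + 0.88*s^3 + 0.62*s^2 - 2.42*s - 2.26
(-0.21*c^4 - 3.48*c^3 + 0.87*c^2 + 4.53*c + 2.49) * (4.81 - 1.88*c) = 0.3948*c^5 + 5.5323*c^4 - 18.3744*c^3 - 4.3317*c^2 + 17.1081*c + 11.9769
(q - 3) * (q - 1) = q^2 - 4*q + 3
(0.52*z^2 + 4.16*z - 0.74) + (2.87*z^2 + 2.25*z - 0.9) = 3.39*z^2 + 6.41*z - 1.64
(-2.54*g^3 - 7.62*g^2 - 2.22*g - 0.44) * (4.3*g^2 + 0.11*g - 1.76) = -10.922*g^5 - 33.0454*g^4 - 5.9138*g^3 + 11.275*g^2 + 3.8588*g + 0.7744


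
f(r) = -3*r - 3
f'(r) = -3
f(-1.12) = 0.36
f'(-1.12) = -3.00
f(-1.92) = 2.76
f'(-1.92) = -3.00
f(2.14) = -9.42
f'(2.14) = -3.00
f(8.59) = -28.77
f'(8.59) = -3.00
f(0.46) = -4.38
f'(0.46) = -3.00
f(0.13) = -3.39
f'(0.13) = -3.00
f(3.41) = -13.23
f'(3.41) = -3.00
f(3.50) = -13.50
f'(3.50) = -3.00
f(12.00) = -39.00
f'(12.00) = -3.00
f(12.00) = -39.00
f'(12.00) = -3.00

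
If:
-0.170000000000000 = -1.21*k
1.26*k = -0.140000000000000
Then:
No Solution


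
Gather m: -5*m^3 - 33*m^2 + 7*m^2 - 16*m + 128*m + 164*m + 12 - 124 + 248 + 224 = -5*m^3 - 26*m^2 + 276*m + 360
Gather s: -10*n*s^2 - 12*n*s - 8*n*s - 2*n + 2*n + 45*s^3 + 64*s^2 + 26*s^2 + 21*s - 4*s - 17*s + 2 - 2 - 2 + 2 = -20*n*s + 45*s^3 + s^2*(90 - 10*n)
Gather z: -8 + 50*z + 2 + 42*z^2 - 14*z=42*z^2 + 36*z - 6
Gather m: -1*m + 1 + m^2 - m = m^2 - 2*m + 1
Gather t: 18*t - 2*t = 16*t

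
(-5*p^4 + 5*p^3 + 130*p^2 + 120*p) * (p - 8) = -5*p^5 + 45*p^4 + 90*p^3 - 920*p^2 - 960*p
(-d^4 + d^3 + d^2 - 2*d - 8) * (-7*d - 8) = 7*d^5 + d^4 - 15*d^3 + 6*d^2 + 72*d + 64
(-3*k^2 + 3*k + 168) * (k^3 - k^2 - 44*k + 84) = -3*k^5 + 6*k^4 + 297*k^3 - 552*k^2 - 7140*k + 14112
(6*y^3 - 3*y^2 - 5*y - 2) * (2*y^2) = 12*y^5 - 6*y^4 - 10*y^3 - 4*y^2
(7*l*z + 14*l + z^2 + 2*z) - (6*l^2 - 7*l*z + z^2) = -6*l^2 + 14*l*z + 14*l + 2*z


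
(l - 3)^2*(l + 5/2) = l^3 - 7*l^2/2 - 6*l + 45/2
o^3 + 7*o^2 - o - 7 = (o - 1)*(o + 1)*(o + 7)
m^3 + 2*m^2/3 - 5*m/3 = m*(m - 1)*(m + 5/3)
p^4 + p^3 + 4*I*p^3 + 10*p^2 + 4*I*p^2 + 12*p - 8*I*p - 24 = (p - 1)*(p + 2)*(p - 2*I)*(p + 6*I)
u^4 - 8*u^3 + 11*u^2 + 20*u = u*(u - 5)*(u - 4)*(u + 1)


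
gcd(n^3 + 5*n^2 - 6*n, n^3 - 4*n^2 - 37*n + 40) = n - 1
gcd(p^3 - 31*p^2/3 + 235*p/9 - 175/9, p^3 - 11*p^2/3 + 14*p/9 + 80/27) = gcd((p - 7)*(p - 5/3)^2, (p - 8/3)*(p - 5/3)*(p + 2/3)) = p - 5/3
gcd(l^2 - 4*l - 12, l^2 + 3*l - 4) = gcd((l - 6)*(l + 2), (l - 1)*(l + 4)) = 1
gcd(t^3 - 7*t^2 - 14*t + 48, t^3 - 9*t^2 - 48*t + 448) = t - 8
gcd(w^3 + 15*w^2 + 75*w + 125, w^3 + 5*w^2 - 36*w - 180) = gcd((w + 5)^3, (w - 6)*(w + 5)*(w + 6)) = w + 5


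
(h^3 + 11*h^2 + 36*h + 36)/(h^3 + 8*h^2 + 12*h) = (h + 3)/h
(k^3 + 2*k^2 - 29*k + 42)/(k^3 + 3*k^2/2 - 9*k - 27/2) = 2*(k^2 + 5*k - 14)/(2*k^2 + 9*k + 9)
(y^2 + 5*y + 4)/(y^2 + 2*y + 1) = (y + 4)/(y + 1)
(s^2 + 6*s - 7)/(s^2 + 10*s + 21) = (s - 1)/(s + 3)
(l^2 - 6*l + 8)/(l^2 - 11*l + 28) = (l - 2)/(l - 7)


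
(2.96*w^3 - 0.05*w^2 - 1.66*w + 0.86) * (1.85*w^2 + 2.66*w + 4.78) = 5.476*w^5 + 7.7811*w^4 + 10.9448*w^3 - 3.0636*w^2 - 5.6472*w + 4.1108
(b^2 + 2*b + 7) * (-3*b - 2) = -3*b^3 - 8*b^2 - 25*b - 14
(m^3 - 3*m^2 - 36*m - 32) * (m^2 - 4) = m^5 - 3*m^4 - 40*m^3 - 20*m^2 + 144*m + 128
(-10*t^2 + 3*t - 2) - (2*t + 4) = -10*t^2 + t - 6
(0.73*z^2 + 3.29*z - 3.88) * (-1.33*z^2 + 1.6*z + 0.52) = -0.9709*z^4 - 3.2077*z^3 + 10.804*z^2 - 4.4972*z - 2.0176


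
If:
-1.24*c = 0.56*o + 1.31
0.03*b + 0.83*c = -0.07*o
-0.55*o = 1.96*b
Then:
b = 0.79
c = 0.21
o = -2.80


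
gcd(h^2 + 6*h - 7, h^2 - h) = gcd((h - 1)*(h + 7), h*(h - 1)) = h - 1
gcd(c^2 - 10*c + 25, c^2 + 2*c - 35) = c - 5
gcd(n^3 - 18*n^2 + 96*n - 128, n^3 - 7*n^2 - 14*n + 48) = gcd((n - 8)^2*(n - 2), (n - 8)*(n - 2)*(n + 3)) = n^2 - 10*n + 16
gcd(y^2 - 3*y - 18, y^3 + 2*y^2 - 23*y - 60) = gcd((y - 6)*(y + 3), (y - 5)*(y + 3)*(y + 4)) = y + 3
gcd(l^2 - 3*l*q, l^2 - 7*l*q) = l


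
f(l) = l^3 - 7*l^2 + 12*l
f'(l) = 3*l^2 - 14*l + 12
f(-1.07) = -22.08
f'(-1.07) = 30.41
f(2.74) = 0.90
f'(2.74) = -3.84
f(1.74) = 4.95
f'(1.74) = -3.28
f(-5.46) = -436.97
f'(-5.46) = 177.87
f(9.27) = 306.31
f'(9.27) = 140.02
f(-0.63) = -10.59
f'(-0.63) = 22.01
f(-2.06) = -63.17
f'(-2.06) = 53.57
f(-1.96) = -57.94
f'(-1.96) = 50.96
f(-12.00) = -2880.00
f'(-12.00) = 612.00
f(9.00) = 270.00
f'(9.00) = 129.00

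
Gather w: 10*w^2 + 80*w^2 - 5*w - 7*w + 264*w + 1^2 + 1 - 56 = 90*w^2 + 252*w - 54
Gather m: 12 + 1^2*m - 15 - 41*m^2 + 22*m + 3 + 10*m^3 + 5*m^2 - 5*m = 10*m^3 - 36*m^2 + 18*m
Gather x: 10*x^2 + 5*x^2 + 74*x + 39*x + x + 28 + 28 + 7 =15*x^2 + 114*x + 63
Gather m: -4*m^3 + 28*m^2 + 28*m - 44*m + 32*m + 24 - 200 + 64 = -4*m^3 + 28*m^2 + 16*m - 112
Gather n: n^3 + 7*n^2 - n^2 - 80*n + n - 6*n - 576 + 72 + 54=n^3 + 6*n^2 - 85*n - 450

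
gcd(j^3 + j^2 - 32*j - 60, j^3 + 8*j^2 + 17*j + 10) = j^2 + 7*j + 10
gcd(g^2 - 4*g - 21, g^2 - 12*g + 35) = g - 7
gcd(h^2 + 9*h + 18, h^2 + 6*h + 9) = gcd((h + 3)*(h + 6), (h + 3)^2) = h + 3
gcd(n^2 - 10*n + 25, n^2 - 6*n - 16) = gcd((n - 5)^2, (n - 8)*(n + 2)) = 1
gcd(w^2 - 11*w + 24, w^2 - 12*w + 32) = w - 8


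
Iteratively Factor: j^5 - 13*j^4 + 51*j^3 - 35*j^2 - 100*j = (j - 5)*(j^4 - 8*j^3 + 11*j^2 + 20*j) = (j - 5)*(j + 1)*(j^3 - 9*j^2 + 20*j) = (j - 5)*(j - 4)*(j + 1)*(j^2 - 5*j) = (j - 5)^2*(j - 4)*(j + 1)*(j)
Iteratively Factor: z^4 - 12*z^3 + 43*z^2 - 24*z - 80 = (z - 5)*(z^3 - 7*z^2 + 8*z + 16) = (z - 5)*(z - 4)*(z^2 - 3*z - 4) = (z - 5)*(z - 4)*(z + 1)*(z - 4)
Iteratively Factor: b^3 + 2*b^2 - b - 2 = (b + 2)*(b^2 - 1) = (b + 1)*(b + 2)*(b - 1)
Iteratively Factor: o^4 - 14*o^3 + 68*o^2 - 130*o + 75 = (o - 3)*(o^3 - 11*o^2 + 35*o - 25) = (o - 5)*(o - 3)*(o^2 - 6*o + 5) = (o - 5)*(o - 3)*(o - 1)*(o - 5)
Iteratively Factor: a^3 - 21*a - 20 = (a + 4)*(a^2 - 4*a - 5) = (a - 5)*(a + 4)*(a + 1)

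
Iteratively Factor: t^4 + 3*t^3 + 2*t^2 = (t)*(t^3 + 3*t^2 + 2*t) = t*(t + 2)*(t^2 + t) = t^2*(t + 2)*(t + 1)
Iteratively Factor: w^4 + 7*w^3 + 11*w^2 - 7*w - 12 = (w + 3)*(w^3 + 4*w^2 - w - 4) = (w - 1)*(w + 3)*(w^2 + 5*w + 4) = (w - 1)*(w + 1)*(w + 3)*(w + 4)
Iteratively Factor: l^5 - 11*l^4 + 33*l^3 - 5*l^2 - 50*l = (l - 2)*(l^4 - 9*l^3 + 15*l^2 + 25*l) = (l - 5)*(l - 2)*(l^3 - 4*l^2 - 5*l) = (l - 5)*(l - 2)*(l + 1)*(l^2 - 5*l) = l*(l - 5)*(l - 2)*(l + 1)*(l - 5)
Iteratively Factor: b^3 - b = (b)*(b^2 - 1) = b*(b + 1)*(b - 1)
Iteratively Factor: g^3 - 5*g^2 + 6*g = (g - 2)*(g^2 - 3*g) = (g - 3)*(g - 2)*(g)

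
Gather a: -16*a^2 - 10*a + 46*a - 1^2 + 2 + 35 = -16*a^2 + 36*a + 36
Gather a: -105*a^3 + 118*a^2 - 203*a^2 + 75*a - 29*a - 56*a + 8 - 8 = -105*a^3 - 85*a^2 - 10*a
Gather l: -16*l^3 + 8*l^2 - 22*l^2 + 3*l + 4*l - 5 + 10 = -16*l^3 - 14*l^2 + 7*l + 5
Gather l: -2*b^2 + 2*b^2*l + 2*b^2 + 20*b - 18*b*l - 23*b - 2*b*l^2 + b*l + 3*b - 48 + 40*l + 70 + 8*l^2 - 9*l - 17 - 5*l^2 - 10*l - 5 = l^2*(3 - 2*b) + l*(2*b^2 - 17*b + 21)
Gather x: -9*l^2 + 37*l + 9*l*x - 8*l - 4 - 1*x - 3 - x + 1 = -9*l^2 + 29*l + x*(9*l - 2) - 6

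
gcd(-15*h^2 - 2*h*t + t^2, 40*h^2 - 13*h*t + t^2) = -5*h + t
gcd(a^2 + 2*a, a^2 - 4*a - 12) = a + 2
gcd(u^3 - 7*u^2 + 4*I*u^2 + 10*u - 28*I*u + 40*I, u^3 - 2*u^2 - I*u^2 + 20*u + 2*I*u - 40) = u^2 + u*(-2 + 4*I) - 8*I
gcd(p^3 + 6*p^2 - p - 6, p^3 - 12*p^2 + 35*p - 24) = p - 1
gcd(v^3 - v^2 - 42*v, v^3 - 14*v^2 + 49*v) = v^2 - 7*v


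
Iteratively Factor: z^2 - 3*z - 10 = (z + 2)*(z - 5)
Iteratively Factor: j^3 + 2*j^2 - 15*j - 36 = (j - 4)*(j^2 + 6*j + 9) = (j - 4)*(j + 3)*(j + 3)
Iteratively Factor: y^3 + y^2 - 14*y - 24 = (y - 4)*(y^2 + 5*y + 6) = (y - 4)*(y + 3)*(y + 2)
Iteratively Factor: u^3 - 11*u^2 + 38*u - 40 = (u - 4)*(u^2 - 7*u + 10) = (u - 4)*(u - 2)*(u - 5)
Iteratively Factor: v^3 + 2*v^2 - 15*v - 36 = (v + 3)*(v^2 - v - 12) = (v + 3)^2*(v - 4)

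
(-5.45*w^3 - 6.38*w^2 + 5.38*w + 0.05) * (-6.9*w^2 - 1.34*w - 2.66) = 37.605*w^5 + 51.325*w^4 - 14.0758*w^3 + 9.4166*w^2 - 14.3778*w - 0.133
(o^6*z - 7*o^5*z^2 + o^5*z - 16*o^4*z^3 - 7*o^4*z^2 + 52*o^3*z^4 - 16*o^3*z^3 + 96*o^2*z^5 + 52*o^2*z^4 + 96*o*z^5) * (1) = o^6*z - 7*o^5*z^2 + o^5*z - 16*o^4*z^3 - 7*o^4*z^2 + 52*o^3*z^4 - 16*o^3*z^3 + 96*o^2*z^5 + 52*o^2*z^4 + 96*o*z^5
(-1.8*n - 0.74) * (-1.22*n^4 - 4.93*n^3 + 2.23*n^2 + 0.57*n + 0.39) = 2.196*n^5 + 9.7768*n^4 - 0.365800000000001*n^3 - 2.6762*n^2 - 1.1238*n - 0.2886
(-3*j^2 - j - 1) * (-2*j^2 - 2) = 6*j^4 + 2*j^3 + 8*j^2 + 2*j + 2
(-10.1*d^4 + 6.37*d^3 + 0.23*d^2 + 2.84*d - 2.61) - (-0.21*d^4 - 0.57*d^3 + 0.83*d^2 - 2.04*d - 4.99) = -9.89*d^4 + 6.94*d^3 - 0.6*d^2 + 4.88*d + 2.38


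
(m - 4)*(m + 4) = m^2 - 16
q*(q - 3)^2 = q^3 - 6*q^2 + 9*q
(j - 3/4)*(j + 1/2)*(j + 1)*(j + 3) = j^4 + 15*j^3/4 + 13*j^2/8 - 9*j/4 - 9/8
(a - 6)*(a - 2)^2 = a^3 - 10*a^2 + 28*a - 24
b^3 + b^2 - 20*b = b*(b - 4)*(b + 5)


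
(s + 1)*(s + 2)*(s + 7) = s^3 + 10*s^2 + 23*s + 14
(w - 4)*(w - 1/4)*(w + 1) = w^3 - 13*w^2/4 - 13*w/4 + 1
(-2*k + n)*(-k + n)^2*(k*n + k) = -2*k^4*n - 2*k^4 + 5*k^3*n^2 + 5*k^3*n - 4*k^2*n^3 - 4*k^2*n^2 + k*n^4 + k*n^3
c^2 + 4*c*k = c*(c + 4*k)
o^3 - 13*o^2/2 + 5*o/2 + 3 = (o - 6)*(o - 1)*(o + 1/2)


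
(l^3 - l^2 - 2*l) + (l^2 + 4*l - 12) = l^3 + 2*l - 12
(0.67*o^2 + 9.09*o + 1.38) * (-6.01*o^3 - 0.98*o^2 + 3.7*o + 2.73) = -4.0267*o^5 - 55.2875*o^4 - 14.723*o^3 + 34.1097*o^2 + 29.9217*o + 3.7674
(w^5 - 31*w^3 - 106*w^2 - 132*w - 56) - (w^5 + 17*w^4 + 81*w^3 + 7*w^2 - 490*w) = -17*w^4 - 112*w^3 - 113*w^2 + 358*w - 56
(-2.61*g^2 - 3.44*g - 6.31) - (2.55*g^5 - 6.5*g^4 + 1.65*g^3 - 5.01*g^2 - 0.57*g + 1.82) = -2.55*g^5 + 6.5*g^4 - 1.65*g^3 + 2.4*g^2 - 2.87*g - 8.13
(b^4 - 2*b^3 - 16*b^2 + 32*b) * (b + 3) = b^5 + b^4 - 22*b^3 - 16*b^2 + 96*b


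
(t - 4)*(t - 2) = t^2 - 6*t + 8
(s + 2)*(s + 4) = s^2 + 6*s + 8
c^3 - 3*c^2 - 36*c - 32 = (c - 8)*(c + 1)*(c + 4)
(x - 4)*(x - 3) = x^2 - 7*x + 12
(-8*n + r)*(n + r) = -8*n^2 - 7*n*r + r^2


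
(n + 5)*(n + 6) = n^2 + 11*n + 30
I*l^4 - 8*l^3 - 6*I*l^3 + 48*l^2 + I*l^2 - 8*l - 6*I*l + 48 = (l - 6)*(l + I)*(l + 8*I)*(I*l + 1)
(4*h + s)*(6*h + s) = 24*h^2 + 10*h*s + s^2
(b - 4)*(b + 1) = b^2 - 3*b - 4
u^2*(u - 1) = u^3 - u^2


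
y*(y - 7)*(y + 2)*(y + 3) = y^4 - 2*y^3 - 29*y^2 - 42*y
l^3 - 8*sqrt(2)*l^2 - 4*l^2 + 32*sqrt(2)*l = l*(l - 4)*(l - 8*sqrt(2))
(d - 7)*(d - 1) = d^2 - 8*d + 7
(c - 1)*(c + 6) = c^2 + 5*c - 6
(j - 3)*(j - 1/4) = j^2 - 13*j/4 + 3/4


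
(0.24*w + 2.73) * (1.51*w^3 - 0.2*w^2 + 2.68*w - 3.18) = 0.3624*w^4 + 4.0743*w^3 + 0.0972*w^2 + 6.5532*w - 8.6814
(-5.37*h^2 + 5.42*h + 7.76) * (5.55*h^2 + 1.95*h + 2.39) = -29.8035*h^4 + 19.6095*h^3 + 40.8027*h^2 + 28.0858*h + 18.5464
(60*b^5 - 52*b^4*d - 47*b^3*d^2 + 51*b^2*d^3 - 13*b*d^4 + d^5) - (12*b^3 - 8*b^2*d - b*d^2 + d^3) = 60*b^5 - 52*b^4*d - 47*b^3*d^2 - 12*b^3 + 51*b^2*d^3 + 8*b^2*d - 13*b*d^4 + b*d^2 + d^5 - d^3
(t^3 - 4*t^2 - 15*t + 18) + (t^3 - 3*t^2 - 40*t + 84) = 2*t^3 - 7*t^2 - 55*t + 102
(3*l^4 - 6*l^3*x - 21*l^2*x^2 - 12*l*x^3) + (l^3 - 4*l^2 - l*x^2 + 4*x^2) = 3*l^4 - 6*l^3*x + l^3 - 21*l^2*x^2 - 4*l^2 - 12*l*x^3 - l*x^2 + 4*x^2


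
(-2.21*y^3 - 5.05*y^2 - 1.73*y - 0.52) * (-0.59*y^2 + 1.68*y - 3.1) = 1.3039*y^5 - 0.7333*y^4 - 0.6123*y^3 + 13.0554*y^2 + 4.4894*y + 1.612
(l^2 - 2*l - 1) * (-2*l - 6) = -2*l^3 - 2*l^2 + 14*l + 6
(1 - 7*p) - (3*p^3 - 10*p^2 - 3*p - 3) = -3*p^3 + 10*p^2 - 4*p + 4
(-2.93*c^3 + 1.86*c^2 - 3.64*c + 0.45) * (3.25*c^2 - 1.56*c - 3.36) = -9.5225*c^5 + 10.6158*c^4 - 4.8868*c^3 + 0.891300000000001*c^2 + 11.5284*c - 1.512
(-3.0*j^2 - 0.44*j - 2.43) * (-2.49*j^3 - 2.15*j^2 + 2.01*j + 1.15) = 7.47*j^5 + 7.5456*j^4 + 0.966700000000001*j^3 + 0.8901*j^2 - 5.3903*j - 2.7945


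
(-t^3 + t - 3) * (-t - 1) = t^4 + t^3 - t^2 + 2*t + 3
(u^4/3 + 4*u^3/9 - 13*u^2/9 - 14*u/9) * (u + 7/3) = u^5/3 + 11*u^4/9 - 11*u^3/27 - 133*u^2/27 - 98*u/27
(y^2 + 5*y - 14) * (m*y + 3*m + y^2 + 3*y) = m*y^3 + 8*m*y^2 + m*y - 42*m + y^4 + 8*y^3 + y^2 - 42*y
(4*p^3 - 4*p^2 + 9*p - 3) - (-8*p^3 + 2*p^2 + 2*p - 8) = 12*p^3 - 6*p^2 + 7*p + 5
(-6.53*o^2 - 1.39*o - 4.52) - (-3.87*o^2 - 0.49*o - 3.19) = -2.66*o^2 - 0.9*o - 1.33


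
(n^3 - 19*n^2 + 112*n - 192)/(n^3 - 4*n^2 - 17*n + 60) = (n^2 - 16*n + 64)/(n^2 - n - 20)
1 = 1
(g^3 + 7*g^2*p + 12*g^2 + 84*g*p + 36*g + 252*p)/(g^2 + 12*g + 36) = g + 7*p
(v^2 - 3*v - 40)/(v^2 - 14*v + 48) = (v + 5)/(v - 6)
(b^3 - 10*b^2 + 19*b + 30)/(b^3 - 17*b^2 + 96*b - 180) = (b + 1)/(b - 6)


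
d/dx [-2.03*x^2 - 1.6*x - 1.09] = -4.06*x - 1.6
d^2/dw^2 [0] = 0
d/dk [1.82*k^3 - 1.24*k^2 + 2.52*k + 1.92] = 5.46*k^2 - 2.48*k + 2.52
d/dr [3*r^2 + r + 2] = 6*r + 1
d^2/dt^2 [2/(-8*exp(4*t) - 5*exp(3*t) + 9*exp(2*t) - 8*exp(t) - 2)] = 2*(-2*(32*exp(3*t) + 15*exp(2*t) - 18*exp(t) + 8)^2*exp(t) + (128*exp(3*t) + 45*exp(2*t) - 36*exp(t) + 8)*(8*exp(4*t) + 5*exp(3*t) - 9*exp(2*t) + 8*exp(t) + 2))*exp(t)/(8*exp(4*t) + 5*exp(3*t) - 9*exp(2*t) + 8*exp(t) + 2)^3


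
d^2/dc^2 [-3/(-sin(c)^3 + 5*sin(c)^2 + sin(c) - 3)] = 3*((-sin(c)*cos(c)^2 + 5*cos(c)^2 - 2)*(-sin(c) - 9*sin(3*c) + 40*cos(2*c))/4 + 2*(-3*sin(c)^2 + 10*sin(c) + 1)^2*cos(c)^2)/(-sin(c)*cos(c)^2 + 5*cos(c)^2 - 2)^3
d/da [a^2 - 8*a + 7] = 2*a - 8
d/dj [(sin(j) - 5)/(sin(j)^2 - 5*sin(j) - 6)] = (10*sin(j) + cos(j)^2 - 32)*cos(j)/((sin(j) - 6)^2*(sin(j) + 1)^2)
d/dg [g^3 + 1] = 3*g^2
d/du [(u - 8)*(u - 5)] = 2*u - 13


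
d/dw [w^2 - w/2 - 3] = 2*w - 1/2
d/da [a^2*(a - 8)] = a*(3*a - 16)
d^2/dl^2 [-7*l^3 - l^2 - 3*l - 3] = -42*l - 2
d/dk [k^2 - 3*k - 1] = 2*k - 3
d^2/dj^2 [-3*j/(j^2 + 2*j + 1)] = 6*(2 - j)/(j^4 + 4*j^3 + 6*j^2 + 4*j + 1)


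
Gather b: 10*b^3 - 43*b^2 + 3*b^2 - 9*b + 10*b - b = 10*b^3 - 40*b^2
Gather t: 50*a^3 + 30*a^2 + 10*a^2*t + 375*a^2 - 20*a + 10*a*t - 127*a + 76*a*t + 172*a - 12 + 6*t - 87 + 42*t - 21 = 50*a^3 + 405*a^2 + 25*a + t*(10*a^2 + 86*a + 48) - 120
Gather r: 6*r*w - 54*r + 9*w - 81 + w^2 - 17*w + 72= r*(6*w - 54) + w^2 - 8*w - 9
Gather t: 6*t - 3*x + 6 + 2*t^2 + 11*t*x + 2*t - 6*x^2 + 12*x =2*t^2 + t*(11*x + 8) - 6*x^2 + 9*x + 6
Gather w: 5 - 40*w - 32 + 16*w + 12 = -24*w - 15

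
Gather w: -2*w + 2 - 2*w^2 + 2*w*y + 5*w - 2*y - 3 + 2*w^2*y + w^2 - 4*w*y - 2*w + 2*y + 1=w^2*(2*y - 1) + w*(1 - 2*y)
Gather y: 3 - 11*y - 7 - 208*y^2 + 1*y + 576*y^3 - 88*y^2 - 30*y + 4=576*y^3 - 296*y^2 - 40*y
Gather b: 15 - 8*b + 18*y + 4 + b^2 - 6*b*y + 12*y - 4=b^2 + b*(-6*y - 8) + 30*y + 15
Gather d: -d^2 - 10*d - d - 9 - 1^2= -d^2 - 11*d - 10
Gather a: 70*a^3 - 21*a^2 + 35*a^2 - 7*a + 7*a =70*a^3 + 14*a^2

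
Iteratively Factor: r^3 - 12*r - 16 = (r - 4)*(r^2 + 4*r + 4) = (r - 4)*(r + 2)*(r + 2)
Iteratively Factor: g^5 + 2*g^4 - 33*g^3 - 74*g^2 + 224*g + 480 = (g + 4)*(g^4 - 2*g^3 - 25*g^2 + 26*g + 120) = (g - 3)*(g + 4)*(g^3 + g^2 - 22*g - 40) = (g - 3)*(g + 4)^2*(g^2 - 3*g - 10) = (g - 3)*(g + 2)*(g + 4)^2*(g - 5)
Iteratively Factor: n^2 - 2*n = (n)*(n - 2)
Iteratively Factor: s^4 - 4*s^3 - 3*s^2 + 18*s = (s - 3)*(s^3 - s^2 - 6*s) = (s - 3)*(s + 2)*(s^2 - 3*s) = s*(s - 3)*(s + 2)*(s - 3)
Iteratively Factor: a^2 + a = (a)*(a + 1)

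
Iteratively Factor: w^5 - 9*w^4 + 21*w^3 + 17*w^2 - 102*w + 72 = (w - 4)*(w^4 - 5*w^3 + w^2 + 21*w - 18) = (w - 4)*(w + 2)*(w^3 - 7*w^2 + 15*w - 9) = (w - 4)*(w - 3)*(w + 2)*(w^2 - 4*w + 3) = (w - 4)*(w - 3)*(w - 1)*(w + 2)*(w - 3)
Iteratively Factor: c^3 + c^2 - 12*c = (c + 4)*(c^2 - 3*c) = c*(c + 4)*(c - 3)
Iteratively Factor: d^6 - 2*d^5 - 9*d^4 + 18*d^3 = (d - 2)*(d^5 - 9*d^3) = (d - 3)*(d - 2)*(d^4 + 3*d^3) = (d - 3)*(d - 2)*(d + 3)*(d^3) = d*(d - 3)*(d - 2)*(d + 3)*(d^2) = d^2*(d - 3)*(d - 2)*(d + 3)*(d)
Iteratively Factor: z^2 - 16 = (z - 4)*(z + 4)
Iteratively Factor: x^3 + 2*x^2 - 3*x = (x + 3)*(x^2 - x) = (x - 1)*(x + 3)*(x)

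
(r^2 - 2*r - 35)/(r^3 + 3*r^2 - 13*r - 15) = (r - 7)/(r^2 - 2*r - 3)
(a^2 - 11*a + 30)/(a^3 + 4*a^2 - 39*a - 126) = (a - 5)/(a^2 + 10*a + 21)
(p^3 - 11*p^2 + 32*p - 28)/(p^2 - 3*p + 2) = (p^2 - 9*p + 14)/(p - 1)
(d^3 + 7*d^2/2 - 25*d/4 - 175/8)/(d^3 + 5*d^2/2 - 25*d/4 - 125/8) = (2*d + 7)/(2*d + 5)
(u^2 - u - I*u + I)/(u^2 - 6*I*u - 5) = (u - 1)/(u - 5*I)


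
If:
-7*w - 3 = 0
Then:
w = -3/7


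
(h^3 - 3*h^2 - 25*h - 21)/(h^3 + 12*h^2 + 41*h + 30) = (h^2 - 4*h - 21)/(h^2 + 11*h + 30)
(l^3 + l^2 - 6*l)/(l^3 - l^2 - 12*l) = (l - 2)/(l - 4)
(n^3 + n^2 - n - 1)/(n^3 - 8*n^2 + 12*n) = (n^3 + n^2 - n - 1)/(n*(n^2 - 8*n + 12))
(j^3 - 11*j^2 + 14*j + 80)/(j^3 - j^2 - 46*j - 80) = (j - 5)/(j + 5)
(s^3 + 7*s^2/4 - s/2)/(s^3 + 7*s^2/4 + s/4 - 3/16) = 4*s*(s + 2)/(4*s^2 + 8*s + 3)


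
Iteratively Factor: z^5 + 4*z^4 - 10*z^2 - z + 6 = (z - 1)*(z^4 + 5*z^3 + 5*z^2 - 5*z - 6) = (z - 1)*(z + 3)*(z^3 + 2*z^2 - z - 2) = (z - 1)^2*(z + 3)*(z^2 + 3*z + 2) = (z - 1)^2*(z + 1)*(z + 3)*(z + 2)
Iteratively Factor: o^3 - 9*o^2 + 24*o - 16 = (o - 1)*(o^2 - 8*o + 16) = (o - 4)*(o - 1)*(o - 4)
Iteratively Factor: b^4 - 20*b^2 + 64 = (b + 2)*(b^3 - 2*b^2 - 16*b + 32) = (b - 2)*(b + 2)*(b^2 - 16) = (b - 4)*(b - 2)*(b + 2)*(b + 4)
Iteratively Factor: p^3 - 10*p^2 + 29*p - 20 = (p - 5)*(p^2 - 5*p + 4) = (p - 5)*(p - 4)*(p - 1)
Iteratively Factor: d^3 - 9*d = (d - 3)*(d^2 + 3*d) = d*(d - 3)*(d + 3)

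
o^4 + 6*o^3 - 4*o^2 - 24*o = o*(o - 2)*(o + 2)*(o + 6)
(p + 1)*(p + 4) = p^2 + 5*p + 4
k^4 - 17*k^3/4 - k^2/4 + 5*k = k*(k - 4)*(k - 5/4)*(k + 1)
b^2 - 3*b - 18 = (b - 6)*(b + 3)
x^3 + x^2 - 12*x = x*(x - 3)*(x + 4)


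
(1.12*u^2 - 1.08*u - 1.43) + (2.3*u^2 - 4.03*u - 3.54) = 3.42*u^2 - 5.11*u - 4.97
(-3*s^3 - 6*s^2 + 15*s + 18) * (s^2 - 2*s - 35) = -3*s^5 + 132*s^3 + 198*s^2 - 561*s - 630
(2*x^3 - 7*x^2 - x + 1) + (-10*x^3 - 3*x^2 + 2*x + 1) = -8*x^3 - 10*x^2 + x + 2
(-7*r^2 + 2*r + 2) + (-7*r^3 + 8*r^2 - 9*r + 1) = -7*r^3 + r^2 - 7*r + 3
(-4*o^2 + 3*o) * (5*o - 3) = -20*o^3 + 27*o^2 - 9*o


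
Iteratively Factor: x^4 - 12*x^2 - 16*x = (x + 2)*(x^3 - 2*x^2 - 8*x) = (x - 4)*(x + 2)*(x^2 + 2*x) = (x - 4)*(x + 2)^2*(x)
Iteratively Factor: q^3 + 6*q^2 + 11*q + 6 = (q + 3)*(q^2 + 3*q + 2) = (q + 1)*(q + 3)*(q + 2)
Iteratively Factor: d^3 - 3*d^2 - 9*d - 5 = (d + 1)*(d^2 - 4*d - 5) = (d - 5)*(d + 1)*(d + 1)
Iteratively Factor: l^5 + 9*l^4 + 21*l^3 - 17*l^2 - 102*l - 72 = (l + 1)*(l^4 + 8*l^3 + 13*l^2 - 30*l - 72) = (l + 1)*(l + 3)*(l^3 + 5*l^2 - 2*l - 24) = (l + 1)*(l + 3)*(l + 4)*(l^2 + l - 6) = (l - 2)*(l + 1)*(l + 3)*(l + 4)*(l + 3)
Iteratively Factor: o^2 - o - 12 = (o + 3)*(o - 4)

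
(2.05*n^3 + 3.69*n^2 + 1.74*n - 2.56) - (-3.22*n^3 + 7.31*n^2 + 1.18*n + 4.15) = 5.27*n^3 - 3.62*n^2 + 0.56*n - 6.71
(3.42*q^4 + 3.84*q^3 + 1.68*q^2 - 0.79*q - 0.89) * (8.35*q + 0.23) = 28.557*q^5 + 32.8506*q^4 + 14.9112*q^3 - 6.2101*q^2 - 7.6132*q - 0.2047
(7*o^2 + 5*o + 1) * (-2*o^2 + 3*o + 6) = -14*o^4 + 11*o^3 + 55*o^2 + 33*o + 6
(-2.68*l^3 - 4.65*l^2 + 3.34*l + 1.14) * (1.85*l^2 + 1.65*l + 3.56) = -4.958*l^5 - 13.0245*l^4 - 11.0343*l^3 - 8.934*l^2 + 13.7714*l + 4.0584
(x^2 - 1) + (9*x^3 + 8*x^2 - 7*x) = 9*x^3 + 9*x^2 - 7*x - 1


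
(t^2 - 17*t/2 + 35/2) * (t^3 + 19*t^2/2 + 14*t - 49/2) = t^5 + t^4 - 197*t^3/4 + 91*t^2/4 + 1813*t/4 - 1715/4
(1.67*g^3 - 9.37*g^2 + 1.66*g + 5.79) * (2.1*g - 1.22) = 3.507*g^4 - 21.7144*g^3 + 14.9174*g^2 + 10.1338*g - 7.0638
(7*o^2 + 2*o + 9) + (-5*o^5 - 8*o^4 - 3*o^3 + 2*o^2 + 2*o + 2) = -5*o^5 - 8*o^4 - 3*o^3 + 9*o^2 + 4*o + 11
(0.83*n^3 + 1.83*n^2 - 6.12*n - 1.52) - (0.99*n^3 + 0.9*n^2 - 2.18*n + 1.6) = -0.16*n^3 + 0.93*n^2 - 3.94*n - 3.12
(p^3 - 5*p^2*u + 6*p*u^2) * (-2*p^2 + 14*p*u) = -2*p^5 + 24*p^4*u - 82*p^3*u^2 + 84*p^2*u^3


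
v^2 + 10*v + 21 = (v + 3)*(v + 7)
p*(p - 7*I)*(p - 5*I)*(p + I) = p^4 - 11*I*p^3 - 23*p^2 - 35*I*p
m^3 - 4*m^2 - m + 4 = (m - 4)*(m - 1)*(m + 1)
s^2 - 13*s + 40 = (s - 8)*(s - 5)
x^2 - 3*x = x*(x - 3)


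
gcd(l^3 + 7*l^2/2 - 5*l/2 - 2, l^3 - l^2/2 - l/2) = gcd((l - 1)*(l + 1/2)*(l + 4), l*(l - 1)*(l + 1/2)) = l^2 - l/2 - 1/2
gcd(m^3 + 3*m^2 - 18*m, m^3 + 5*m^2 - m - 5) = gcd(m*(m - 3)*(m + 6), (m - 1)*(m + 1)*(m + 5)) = 1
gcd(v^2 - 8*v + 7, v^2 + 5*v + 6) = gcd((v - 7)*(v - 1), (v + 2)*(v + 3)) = 1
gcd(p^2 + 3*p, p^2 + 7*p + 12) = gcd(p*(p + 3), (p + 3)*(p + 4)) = p + 3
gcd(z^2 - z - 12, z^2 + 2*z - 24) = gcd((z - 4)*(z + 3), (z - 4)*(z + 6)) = z - 4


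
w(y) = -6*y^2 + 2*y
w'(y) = 2 - 12*y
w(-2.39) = -39.05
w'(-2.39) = 30.68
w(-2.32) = -36.93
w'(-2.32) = 29.84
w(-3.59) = -84.51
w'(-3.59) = 45.08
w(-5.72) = -207.75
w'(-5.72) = 70.64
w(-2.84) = -54.07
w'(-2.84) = 36.08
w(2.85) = -43.04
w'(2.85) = -32.20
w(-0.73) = -4.66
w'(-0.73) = 10.76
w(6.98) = -278.36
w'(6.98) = -81.76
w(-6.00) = -228.00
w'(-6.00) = 74.00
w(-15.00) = -1380.00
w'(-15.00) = 182.00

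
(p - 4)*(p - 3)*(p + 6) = p^3 - p^2 - 30*p + 72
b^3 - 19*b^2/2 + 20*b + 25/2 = (b - 5)^2*(b + 1/2)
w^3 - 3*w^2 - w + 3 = (w - 3)*(w - 1)*(w + 1)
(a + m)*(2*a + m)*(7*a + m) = 14*a^3 + 23*a^2*m + 10*a*m^2 + m^3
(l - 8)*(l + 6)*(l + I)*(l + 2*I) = l^4 - 2*l^3 + 3*I*l^3 - 50*l^2 - 6*I*l^2 + 4*l - 144*I*l + 96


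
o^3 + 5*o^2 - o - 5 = (o - 1)*(o + 1)*(o + 5)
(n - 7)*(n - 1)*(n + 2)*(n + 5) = n^4 - n^3 - 39*n^2 - 31*n + 70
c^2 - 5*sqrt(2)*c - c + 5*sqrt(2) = (c - 1)*(c - 5*sqrt(2))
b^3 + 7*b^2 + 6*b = b*(b + 1)*(b + 6)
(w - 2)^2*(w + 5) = w^3 + w^2 - 16*w + 20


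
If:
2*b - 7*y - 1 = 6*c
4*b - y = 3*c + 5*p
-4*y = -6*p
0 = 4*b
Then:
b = 0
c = -13/15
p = 2/5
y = 3/5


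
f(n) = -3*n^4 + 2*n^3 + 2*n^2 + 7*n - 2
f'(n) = -12*n^3 + 6*n^2 + 4*n + 7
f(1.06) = 6.26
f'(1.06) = 3.69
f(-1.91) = -61.94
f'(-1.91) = 104.86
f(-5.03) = -2161.54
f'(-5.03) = 1665.85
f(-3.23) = -397.68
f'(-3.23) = 461.06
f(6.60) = -4986.11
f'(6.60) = -3155.19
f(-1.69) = -42.24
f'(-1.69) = 75.30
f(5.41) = -2158.78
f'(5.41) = -1695.84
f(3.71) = -414.72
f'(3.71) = -508.35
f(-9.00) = -21044.00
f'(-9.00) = 9205.00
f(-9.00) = -21044.00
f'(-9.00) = 9205.00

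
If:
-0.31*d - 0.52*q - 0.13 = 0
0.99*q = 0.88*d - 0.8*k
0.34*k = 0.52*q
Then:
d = -0.25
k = -0.15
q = -0.10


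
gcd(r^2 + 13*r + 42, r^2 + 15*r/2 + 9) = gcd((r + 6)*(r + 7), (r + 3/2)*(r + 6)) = r + 6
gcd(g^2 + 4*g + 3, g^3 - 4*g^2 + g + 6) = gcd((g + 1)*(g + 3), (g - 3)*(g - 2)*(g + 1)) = g + 1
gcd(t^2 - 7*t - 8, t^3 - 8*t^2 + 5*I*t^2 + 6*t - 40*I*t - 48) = t - 8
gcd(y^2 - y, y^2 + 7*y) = y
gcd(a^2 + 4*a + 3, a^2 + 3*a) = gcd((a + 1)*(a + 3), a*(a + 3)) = a + 3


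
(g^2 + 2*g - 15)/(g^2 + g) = (g^2 + 2*g - 15)/(g*(g + 1))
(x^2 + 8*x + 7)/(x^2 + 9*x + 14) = (x + 1)/(x + 2)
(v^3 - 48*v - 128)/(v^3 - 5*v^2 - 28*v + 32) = (v + 4)/(v - 1)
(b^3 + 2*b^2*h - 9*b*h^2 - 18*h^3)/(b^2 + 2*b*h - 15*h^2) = (b^2 + 5*b*h + 6*h^2)/(b + 5*h)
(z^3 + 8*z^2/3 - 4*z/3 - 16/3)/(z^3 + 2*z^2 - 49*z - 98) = (3*z^2 + 2*z - 8)/(3*(z^2 - 49))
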